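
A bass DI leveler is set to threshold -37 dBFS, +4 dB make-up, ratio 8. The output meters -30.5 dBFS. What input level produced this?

Before make-up, the level was -30.5 − 4 = -34.5 dBFS.
That's 2.5 dB above the -37 dBFS threshold.
Input overshoot = R × output overshoot = 20 dB → input = -37 + 20 = -17 dBFS.

-17 dBFS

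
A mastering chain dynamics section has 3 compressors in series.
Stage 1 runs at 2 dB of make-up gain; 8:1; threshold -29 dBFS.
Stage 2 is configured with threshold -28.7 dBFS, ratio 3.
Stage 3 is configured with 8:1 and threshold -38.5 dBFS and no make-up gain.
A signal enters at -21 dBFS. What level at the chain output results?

Stage 1: overshoot 8 dB → 8/8 = 1 dB → -28 dBFS; +2 dB make-up → -26 dBFS.
Stage 2: overshoot 2.7 dB → 2.7/3 = 0.9 dB → -27.8 dBFS.
Stage 3: 10.7 dB above -38.5 dBFS, reduced 8:1 to 1.3375 dB above → -37.1625 dBFS.

-37.1625 dBFS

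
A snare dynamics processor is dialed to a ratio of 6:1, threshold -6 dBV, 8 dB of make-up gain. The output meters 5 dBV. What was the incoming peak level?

12 dBV

Remove make-up: 5 − 8 = -3 dBV.
That's 3 dB above the -6 dBV threshold.
Undo the ratio: input overshoot = 3 × 6 = 18 dB, giving input = 12 dBV.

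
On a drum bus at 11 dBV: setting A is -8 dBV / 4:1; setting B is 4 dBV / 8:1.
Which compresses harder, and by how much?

A: GR = 19 − 19/4 = 14.25 dB.
B: GR = 7 − 7/8 = 6.125 dB.
A reduces 8.125 dB more.

A, by 8.125 dB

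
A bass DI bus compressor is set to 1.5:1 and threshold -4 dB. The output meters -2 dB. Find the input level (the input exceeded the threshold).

-1 dB

The compressed level sits -2 − (-4) = 2 dB over threshold.
Undo the ratio: input overshoot = 2 × 1.5 = 3 dB, giving input = -1 dB.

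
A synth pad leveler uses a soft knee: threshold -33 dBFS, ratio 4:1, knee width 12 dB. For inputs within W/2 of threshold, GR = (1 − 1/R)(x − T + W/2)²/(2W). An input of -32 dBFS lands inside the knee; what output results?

-33.53125 dBFS

x − T + W/2 = -32 − (-33) + 6 = 7.
GR = (1 − 1/4) × 7² / 24 = 0.75 × 49 / 24 = 1.53125 dB.
Output = -32 − 1.53125 = -33.53125 dBFS.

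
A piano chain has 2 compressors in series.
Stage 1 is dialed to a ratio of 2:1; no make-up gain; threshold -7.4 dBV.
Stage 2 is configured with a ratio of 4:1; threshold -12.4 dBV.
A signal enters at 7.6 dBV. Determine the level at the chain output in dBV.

-9.275 dBV

Stage 1: overshoot 15 dB → 15/2 = 7.5 dB → 0.1 dBV.
Stage 2: overshoot 12.5 dB → 12.5/4 = 3.125 dB → -9.275 dBV.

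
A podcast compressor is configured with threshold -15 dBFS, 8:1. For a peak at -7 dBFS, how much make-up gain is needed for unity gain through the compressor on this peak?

Without make-up, output = threshold + overshoot/8 = -15 + 1 = -14 dBFS.
Gap to target: 7 dB.

7 dB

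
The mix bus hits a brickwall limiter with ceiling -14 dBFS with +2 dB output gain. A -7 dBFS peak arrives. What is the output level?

A brickwall limiter is an ∞:1 compressor: any input above the ceiling is clamped to -14 dBFS.
Output gain then adds 2 dB: -14 + 2 = -12 dBFS.

-12 dBFS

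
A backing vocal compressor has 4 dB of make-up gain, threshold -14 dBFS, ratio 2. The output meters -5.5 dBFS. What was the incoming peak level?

-5 dBFS

Stripping the +4 dB make-up gives -9.5 dBFS at the gain stage.
The compressed level sits -9.5 − (-14) = 4.5 dB over threshold.
Undo the ratio: input overshoot = 4.5 × 2 = 9 dB, giving input = -5 dBFS.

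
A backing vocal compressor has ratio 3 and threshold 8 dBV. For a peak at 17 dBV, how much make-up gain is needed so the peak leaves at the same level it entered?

Overshoot 9 dB → 9/3 = 3 dB after compression, so the compressed level is 8 + 3 = 11 dBV.
Make-up = target − compressed = 17 − 11 = 6 dB.

6 dB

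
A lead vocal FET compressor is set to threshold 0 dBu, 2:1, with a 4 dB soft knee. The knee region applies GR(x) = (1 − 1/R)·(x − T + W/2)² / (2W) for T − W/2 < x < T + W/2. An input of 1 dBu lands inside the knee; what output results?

x − T + W/2 = 1 − 0 + 2 = 3.
GR = (1 − 1/2) × 3² / 8 = 0.5 × 9 / 8 = 0.5625 dB.
Output = 1 − 0.5625 = 0.4375 dBu.

0.4375 dBu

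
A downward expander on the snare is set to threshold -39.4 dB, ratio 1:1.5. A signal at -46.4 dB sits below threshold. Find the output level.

-49.9 dB

Below threshold, a 1:1.5 expander applies gain = (1.5−1)×(T − x) of attenuation.
(1.5−1) × 7 = 3.5 dB, so output = -46.4 − 3.5 = -49.9 dB.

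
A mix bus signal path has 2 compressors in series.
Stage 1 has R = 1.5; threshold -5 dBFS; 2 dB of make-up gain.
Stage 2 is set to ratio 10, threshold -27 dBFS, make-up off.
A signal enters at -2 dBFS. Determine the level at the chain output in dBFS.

-24.4 dBFS

Stage 1: 3 dB above -5 dBFS, reduced 1.5:1 to 2 dB above → -3 dBFS; +2 dB make-up → -1 dBFS.
Stage 2: 26 dB above -27 dBFS, reduced 10:1 to 2.6 dB above → -24.4 dBFS.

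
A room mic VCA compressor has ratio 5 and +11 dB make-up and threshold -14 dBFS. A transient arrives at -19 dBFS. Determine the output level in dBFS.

-19 dBFS is 5 dB below the -14 dBFS threshold, so no gain reduction is applied.
Make-up gain adds 11 dB: -19 + 11 = -8 dBFS.

-8 dBFS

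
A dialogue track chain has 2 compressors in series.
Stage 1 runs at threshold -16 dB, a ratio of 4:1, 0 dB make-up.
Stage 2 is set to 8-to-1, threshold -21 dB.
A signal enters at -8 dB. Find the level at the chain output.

-20.125 dB

Stage 1: -8 dB is 8 dB over -16 dB; at 4:1 that becomes 2 dB over, giving -14 dB.
Stage 2: -14 dB is 7 dB over -21 dB; at 8:1 that becomes 0.875 dB over, giving -20.125 dB.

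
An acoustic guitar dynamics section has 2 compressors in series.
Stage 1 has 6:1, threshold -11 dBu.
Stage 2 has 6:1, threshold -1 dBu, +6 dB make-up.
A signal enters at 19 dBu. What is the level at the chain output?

0 dBu

Stage 1: overshoot 30 dB → 30/6 = 5 dB → -6 dBu.
Stage 2: -6 dBu ≤ -1 dBu, so stage 2 doesn't engage; make-up brings it to 0 dBu.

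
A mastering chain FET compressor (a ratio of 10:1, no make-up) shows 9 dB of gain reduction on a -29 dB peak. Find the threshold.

Gain reduction = -29 − (-38) = 9 dB; output overshoot = GR / (R − 1) = 9 / 9 = 1 dB.
Threshold = output − output overshoot = -38 − 1 = -39 dB.

-39 dB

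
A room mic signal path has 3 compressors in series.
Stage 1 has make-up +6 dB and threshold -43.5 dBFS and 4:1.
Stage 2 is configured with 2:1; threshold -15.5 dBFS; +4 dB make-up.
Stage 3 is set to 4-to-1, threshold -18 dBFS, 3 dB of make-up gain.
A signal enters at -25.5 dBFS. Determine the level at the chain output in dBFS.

-26 dBFS

Stage 1: 18 dB above -43.5 dBFS, reduced 4:1 to 4.5 dB above → -39 dBFS; +6 dB make-up → -33 dBFS.
Stage 2: below threshold (-33 ≤ -15.5); passes unchanged; make-up brings it to -29 dBFS.
Stage 3: -29 dBFS ≤ -18 dBFS, so stage 3 doesn't engage; make-up brings it to -26 dBFS.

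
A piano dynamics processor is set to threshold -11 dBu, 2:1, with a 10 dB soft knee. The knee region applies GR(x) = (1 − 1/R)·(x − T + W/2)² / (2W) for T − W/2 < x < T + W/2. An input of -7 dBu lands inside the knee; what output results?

x − T + W/2 = -7 − (-11) + 5 = 9.
GR = (1 − 1/2) × 9² / 20 = 0.5 × 81 / 20 = 2.025 dB.
Output = -7 − 2.025 = -9.025 dBu.

-9.025 dBu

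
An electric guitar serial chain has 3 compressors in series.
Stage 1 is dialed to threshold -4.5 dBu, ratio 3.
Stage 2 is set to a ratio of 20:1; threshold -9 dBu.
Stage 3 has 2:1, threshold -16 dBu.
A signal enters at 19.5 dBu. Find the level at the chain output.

-12.1875 dBu

Stage 1: 19.5 dBu is 24 dB over -4.5 dBu; at 3:1 that becomes 8 dB over, giving 3.5 dBu.
Stage 2: 12.5 dB above -9 dBu, reduced 20:1 to 0.625 dB above → -8.375 dBu.
Stage 3: overshoot 7.625 dB → 7.625/2 = 3.8125 dB → -12.1875 dBu.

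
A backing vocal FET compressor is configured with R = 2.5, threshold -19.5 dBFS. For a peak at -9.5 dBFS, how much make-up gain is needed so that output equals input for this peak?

6 dB

Overshoot 10 dB → 10/2.5 = 4 dB after compression, so the compressed level is -19.5 + 4 = -15.5 dBFS.
Make-up = target − compressed = -9.5 − (-15.5) = 6 dB.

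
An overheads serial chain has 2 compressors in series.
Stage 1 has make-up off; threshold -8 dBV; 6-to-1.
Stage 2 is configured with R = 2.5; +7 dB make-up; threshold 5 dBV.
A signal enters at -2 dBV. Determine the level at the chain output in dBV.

0 dBV

Stage 1: -2 dBV is 6 dB over -8 dBV; at 6:1 that becomes 1 dB over, giving -7 dBV.
Stage 2: -7 dBV is at or below the 5 dBV threshold — no compression; make-up brings it to 0 dBV.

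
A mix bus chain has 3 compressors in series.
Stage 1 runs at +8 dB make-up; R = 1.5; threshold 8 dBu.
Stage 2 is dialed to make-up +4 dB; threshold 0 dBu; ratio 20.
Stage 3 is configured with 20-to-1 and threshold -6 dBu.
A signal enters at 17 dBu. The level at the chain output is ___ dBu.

Stage 1: 9 dB above 8 dBu, reduced 1.5:1 to 6 dB above → 14 dBu; +8 dB make-up → 22 dBu.
Stage 2: 22 dBu is 22 dB over 0 dBu; at 20:1 that becomes 1.1 dB over, giving 1.1 dBu; +4 dB make-up → 5.1 dBu.
Stage 3: overshoot 11.1 dB → 11.1/20 = 0.555 dB → -5.445 dBu.

-5.445 dBu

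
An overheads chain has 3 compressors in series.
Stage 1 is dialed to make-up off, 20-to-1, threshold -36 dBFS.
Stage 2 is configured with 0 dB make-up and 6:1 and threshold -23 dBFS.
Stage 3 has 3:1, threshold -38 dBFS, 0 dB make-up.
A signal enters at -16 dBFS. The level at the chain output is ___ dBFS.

-37 dBFS

Stage 1: 20 dB above -36 dBFS, reduced 20:1 to 1 dB above → -35 dBFS.
Stage 2: -35 dBFS is at or below the -23 dBFS threshold — no compression; output -35 dBFS.
Stage 3: overshoot 3 dB → 3/3 = 1 dB → -37 dBFS.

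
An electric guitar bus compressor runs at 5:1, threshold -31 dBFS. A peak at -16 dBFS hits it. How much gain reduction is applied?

-16 dBFS exceeds the threshold by 15 dB.
At 5:1, output sits 15/5 = 3 dB above threshold.
Gain reduction = 15 − 3 = 12 dB.

12 dB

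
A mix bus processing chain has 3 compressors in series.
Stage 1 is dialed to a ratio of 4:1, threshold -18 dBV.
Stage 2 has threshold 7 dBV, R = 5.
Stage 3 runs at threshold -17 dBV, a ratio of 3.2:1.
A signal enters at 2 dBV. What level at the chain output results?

Stage 1: 2 dBV is 20 dB over -18 dBV; at 4:1 that becomes 5 dB over, giving -13 dBV.
Stage 2: below threshold (-13 ≤ 7); passes unchanged; output -13 dBV.
Stage 3: -13 dBV is 4 dB over -17 dBV; at 3.2:1 that becomes 1.25 dB over, giving -15.75 dBV.

-15.75 dBV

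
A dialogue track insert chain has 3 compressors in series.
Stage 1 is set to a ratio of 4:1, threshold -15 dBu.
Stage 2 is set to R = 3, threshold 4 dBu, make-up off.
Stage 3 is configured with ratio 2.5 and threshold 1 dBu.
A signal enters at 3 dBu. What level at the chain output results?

-10.5 dBu

Stage 1: 3 dBu is 18 dB over -15 dBu; at 4:1 that becomes 4.5 dB over, giving -10.5 dBu.
Stage 2: -10.5 dBu ≤ 4 dBu, so stage 2 doesn't engage; output -10.5 dBu.
Stage 3: -10.5 dBu ≤ 1 dBu, so stage 3 doesn't engage; output -10.5 dBu.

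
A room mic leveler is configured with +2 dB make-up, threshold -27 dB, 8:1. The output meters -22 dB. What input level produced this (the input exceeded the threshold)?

-3 dB

Remove make-up: -22 − 2 = -24 dB.
The compressed level sits -24 − (-27) = 3 dB over threshold.
Undo the ratio: input overshoot = 3 × 8 = 24 dB, giving input = -3 dB.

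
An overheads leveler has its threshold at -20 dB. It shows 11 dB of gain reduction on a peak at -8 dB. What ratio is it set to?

12:1

Input overshoot = -8 − (-20) = 12 dB.
Output overshoot = 12 − 11 = 1 dB.
Ratio = input overshoot / output overshoot = 12 / 1 = 12.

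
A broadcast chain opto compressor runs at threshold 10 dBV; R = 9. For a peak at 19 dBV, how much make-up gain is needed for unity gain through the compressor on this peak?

8 dB

Overshoot 9 dB → 9/9 = 1 dB after compression, so the compressed level is 10 + 1 = 11 dBV.
Make-up = target − compressed = 19 − 11 = 8 dB.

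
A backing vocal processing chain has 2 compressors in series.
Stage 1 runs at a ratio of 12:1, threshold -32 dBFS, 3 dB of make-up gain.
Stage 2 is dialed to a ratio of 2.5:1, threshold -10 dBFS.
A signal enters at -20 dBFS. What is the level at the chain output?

-28 dBFS

Stage 1: -20 dBFS is 12 dB over -32 dBFS; at 12:1 that becomes 1 dB over, giving -31 dBFS; +3 dB make-up → -28 dBFS.
Stage 2: -28 dBFS ≤ -10 dBFS, so stage 2 doesn't engage; output -28 dBFS.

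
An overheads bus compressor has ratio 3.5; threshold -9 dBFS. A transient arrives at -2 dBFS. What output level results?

Overshoot: -2 − (-9) = 7 dB.
3.5:1 compression reduces that to 7/3.5 = 2 dB over.
Output = -9 + 2 = -7 dBFS.

-7 dBFS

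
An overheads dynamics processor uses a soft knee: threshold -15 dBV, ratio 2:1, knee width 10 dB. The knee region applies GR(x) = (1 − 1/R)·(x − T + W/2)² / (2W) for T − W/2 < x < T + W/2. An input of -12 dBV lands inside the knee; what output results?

x − T + W/2 = -12 − (-15) + 5 = 8.
GR = (1 − 1/2) × 8² / 20 = 0.5 × 64 / 20 = 1.6 dB.
Output = -12 − 1.6 = -13.6 dBV.

-13.6 dBV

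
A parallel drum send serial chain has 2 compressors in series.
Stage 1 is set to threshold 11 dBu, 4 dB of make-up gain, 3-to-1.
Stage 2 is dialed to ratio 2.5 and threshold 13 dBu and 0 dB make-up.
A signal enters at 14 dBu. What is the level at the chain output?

Stage 1: 3 dB above 11 dBu, reduced 3:1 to 1 dB above → 12 dBu; +4 dB make-up → 16 dBu.
Stage 2: 3 dB above 13 dBu, reduced 2.5:1 to 1.2 dB above → 14.2 dBu.

14.2 dBu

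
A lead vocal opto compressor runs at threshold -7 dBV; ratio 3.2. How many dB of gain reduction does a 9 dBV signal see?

11 dB

9 dBV exceeds the threshold by 16 dB.
At 3.2:1, output sits 16/3.2 = 5 dB above threshold.
GR = overshoot in − overshoot out = 16 − 5 = 11 dB.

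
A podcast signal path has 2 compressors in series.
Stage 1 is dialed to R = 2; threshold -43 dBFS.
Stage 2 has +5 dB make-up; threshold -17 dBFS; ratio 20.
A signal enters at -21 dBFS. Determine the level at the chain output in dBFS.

Stage 1: 22 dB above -43 dBFS, reduced 2:1 to 11 dB above → -32 dBFS.
Stage 2: -32 dBFS is at or below the -17 dBFS threshold — no compression; make-up brings it to -27 dBFS.

-27 dBFS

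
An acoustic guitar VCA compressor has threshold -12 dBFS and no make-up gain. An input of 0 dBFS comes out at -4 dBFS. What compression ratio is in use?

1.5:1

Input overshoot = 0 − (-12) = 12 dB; output overshoot = -4 − (-12) = 8 dB.
Ratio = 12 / 8 = 1.5.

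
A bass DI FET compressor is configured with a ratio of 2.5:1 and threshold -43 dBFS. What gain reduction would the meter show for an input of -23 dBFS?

12 dB

-23 dBFS exceeds the threshold by 20 dB.
After 2.5:1 compression the overshoot becomes 20/2.5 = 8 dB.
GR = overshoot in − overshoot out = 20 − 8 = 12 dB.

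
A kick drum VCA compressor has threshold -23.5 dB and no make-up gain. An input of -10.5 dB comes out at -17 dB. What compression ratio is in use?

Input overshoot = -10.5 − (-23.5) = 13 dB; output overshoot = -17 − (-23.5) = 6.5 dB.
Ratio = 13 / 6.5 = 2.

2:1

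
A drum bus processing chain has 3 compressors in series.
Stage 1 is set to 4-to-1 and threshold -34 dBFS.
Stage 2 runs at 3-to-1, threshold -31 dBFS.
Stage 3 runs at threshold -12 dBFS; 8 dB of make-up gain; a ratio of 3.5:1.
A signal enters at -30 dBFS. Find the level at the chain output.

-25 dBFS

Stage 1: -30 dBFS is 4 dB over -34 dBFS; at 4:1 that becomes 1 dB over, giving -33 dBFS.
Stage 2: -33 dBFS ≤ -31 dBFS, so stage 2 doesn't engage; output -33 dBFS.
Stage 3: -33 dBFS is at or below the -12 dBFS threshold — no compression; make-up brings it to -25 dBFS.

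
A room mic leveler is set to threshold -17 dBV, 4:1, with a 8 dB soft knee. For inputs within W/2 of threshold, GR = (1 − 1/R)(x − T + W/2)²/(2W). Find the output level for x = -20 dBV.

x − T + W/2 = -20 − (-17) + 4 = 1.
GR = (1 − 1/4) × 1² / 16 = 0.75 × 1 / 16 = 0.046875 dB.
Output = -20 − 0.046875 = -20.046875 dBV.

-20.046875 dBV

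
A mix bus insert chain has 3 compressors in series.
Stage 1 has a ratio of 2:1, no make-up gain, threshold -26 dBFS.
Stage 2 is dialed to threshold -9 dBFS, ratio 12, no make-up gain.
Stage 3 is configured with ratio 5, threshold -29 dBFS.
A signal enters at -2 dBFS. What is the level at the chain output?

-26 dBFS

Stage 1: 24 dB above -26 dBFS, reduced 2:1 to 12 dB above → -14 dBFS.
Stage 2: -14 dBFS is at or below the -9 dBFS threshold — no compression; output -14 dBFS.
Stage 3: overshoot 15 dB → 15/5 = 3 dB → -26 dBFS.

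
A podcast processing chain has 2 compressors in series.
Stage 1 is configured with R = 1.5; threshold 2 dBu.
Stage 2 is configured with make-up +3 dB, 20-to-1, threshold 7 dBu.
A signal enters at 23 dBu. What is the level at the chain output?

Stage 1: 21 dB above 2 dBu, reduced 1.5:1 to 14 dB above → 16 dBu.
Stage 2: 9 dB above 7 dBu, reduced 20:1 to 0.45 dB above → 7.45 dBu; +3 dB make-up → 10.45 dBu.

10.45 dBu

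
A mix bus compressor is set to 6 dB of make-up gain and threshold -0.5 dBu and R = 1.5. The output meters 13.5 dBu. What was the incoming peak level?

Stripping the +6 dB make-up gives 7.5 dBu at the gain stage.
The compressed level sits 7.5 − (-0.5) = 8 dB over threshold.
Input overshoot = R × output overshoot = 12 dB → input = -0.5 + 12 = 11.5 dBu.

11.5 dBu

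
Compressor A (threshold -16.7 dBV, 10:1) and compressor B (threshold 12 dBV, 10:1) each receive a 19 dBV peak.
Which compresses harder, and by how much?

A, by 25.83 dB

A: overshoot 35.7 dB → output overshoot 3.57 dB → GR 32.13 dB.
B: overshoot 7 dB → output overshoot 0.7 dB → GR 6.3 dB.
Difference: 25.83 dB in favour of A.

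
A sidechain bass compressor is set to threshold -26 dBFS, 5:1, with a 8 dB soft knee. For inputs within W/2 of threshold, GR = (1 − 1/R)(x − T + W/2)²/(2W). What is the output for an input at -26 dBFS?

x − T + W/2 = -26 − (-26) + 4 = 4.
GR = (1 − 1/5) × 4² / 16 = 0.8 × 16 / 16 = 0.8 dB.
Output = -26 − 0.8 = -26.8 dBFS.

-26.8 dBFS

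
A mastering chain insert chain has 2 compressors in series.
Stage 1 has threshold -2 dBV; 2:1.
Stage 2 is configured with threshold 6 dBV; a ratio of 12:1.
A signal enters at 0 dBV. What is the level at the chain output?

-1 dBV

Stage 1: 2 dB above -2 dBV, reduced 2:1 to 1 dB above → -1 dBV.
Stage 2: -1 dBV ≤ 6 dBV, so stage 2 doesn't engage; output -1 dBV.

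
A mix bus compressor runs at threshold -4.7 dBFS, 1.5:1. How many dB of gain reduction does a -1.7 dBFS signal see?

The signal is 3 dB above threshold.
A 1.5:1 ratio leaves 2 dB of that excess.
So the signal is attenuated by 3 − 2 = 1 dB.

1 dB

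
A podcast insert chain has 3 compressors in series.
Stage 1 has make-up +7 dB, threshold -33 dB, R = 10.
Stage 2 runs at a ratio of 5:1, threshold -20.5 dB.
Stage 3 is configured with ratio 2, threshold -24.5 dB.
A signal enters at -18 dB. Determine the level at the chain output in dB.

-24.5 dB

Stage 1: -18 dB is 15 dB over -33 dB; at 10:1 that becomes 1.5 dB over, giving -31.5 dB; +7 dB make-up → -24.5 dB.
Stage 2: -24.5 dB ≤ -20.5 dB, so stage 2 doesn't engage; output -24.5 dB.
Stage 3: -24.5 dB ≤ -24.5 dB, so stage 3 doesn't engage; output -24.5 dB.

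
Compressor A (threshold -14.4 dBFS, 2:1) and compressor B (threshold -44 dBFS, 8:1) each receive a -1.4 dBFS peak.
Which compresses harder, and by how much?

B, by 30.775 dB

A: 13 dB over, compressed to 6.5 dB over, so 6.5 dB of GR.
B: 42.6 dB over, compressed to 5.325 dB over, so 37.275 dB of GR.
B reduces 30.775 dB more.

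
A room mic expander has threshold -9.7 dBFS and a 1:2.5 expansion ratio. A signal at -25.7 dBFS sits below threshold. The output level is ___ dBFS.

Below threshold, a 1:2.5 expander applies gain = (2.5−1)×(T − x) of attenuation.
(2.5−1) × 16 = 24 dB, so output = -25.7 − 24 = -49.7 dBFS.

-49.7 dBFS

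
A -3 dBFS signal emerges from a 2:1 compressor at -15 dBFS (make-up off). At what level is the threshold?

Gain reduction = -3 − (-15) = 12 dB; output overshoot = GR / (R − 1) = 12 / 1 = 12 dB.
Threshold = output − output overshoot = -15 − 12 = -27 dBFS.

-27 dBFS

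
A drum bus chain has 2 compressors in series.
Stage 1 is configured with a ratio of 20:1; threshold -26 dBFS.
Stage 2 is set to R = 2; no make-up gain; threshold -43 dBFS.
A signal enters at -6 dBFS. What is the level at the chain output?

-34 dBFS

Stage 1: -6 dBFS is 20 dB over -26 dBFS; at 20:1 that becomes 1 dB over, giving -25 dBFS.
Stage 2: -25 dBFS is 18 dB over -43 dBFS; at 2:1 that becomes 9 dB over, giving -34 dBFS.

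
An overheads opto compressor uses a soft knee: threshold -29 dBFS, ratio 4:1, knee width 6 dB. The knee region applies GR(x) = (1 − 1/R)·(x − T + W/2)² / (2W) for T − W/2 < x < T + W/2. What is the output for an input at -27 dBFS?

-28.5625 dBFS

x − T + W/2 = -27 − (-29) + 3 = 5.
GR = (1 − 1/4) × 5² / 12 = 0.75 × 25 / 12 = 1.5625 dB.
Output = -27 − 1.5625 = -28.5625 dBFS.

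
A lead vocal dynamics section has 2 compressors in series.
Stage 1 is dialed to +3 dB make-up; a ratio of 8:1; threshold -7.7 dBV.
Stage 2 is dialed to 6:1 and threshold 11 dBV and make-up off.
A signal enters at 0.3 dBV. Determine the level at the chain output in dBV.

-3.7 dBV

Stage 1: overshoot 8 dB → 8/8 = 1 dB → -6.7 dBV; +3 dB make-up → -3.7 dBV.
Stage 2: -3.7 dBV ≤ 11 dBV, so stage 2 doesn't engage; output -3.7 dBV.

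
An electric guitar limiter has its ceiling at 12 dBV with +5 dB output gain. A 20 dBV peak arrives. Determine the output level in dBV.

17 dBV

The limiter clamps the peak to its 12 dBV ceiling.
Output gain then adds 5 dB: 12 + 5 = 17 dBV.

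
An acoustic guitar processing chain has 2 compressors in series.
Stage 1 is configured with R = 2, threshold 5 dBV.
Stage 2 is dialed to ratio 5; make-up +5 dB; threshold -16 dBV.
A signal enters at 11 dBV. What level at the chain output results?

-6.2 dBV

Stage 1: 11 dBV is 6 dB over 5 dBV; at 2:1 that becomes 3 dB over, giving 8 dBV.
Stage 2: 24 dB above -16 dBV, reduced 5:1 to 4.8 dB above → -11.2 dBV; +5 dB make-up → -6.2 dBV.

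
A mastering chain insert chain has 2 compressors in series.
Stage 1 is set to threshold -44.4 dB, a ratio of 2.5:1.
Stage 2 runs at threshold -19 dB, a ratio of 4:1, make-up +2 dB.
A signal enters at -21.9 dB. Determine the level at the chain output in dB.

-33.4 dB

Stage 1: 22.5 dB above -44.4 dB, reduced 2.5:1 to 9 dB above → -35.4 dB.
Stage 2: below threshold (-35.4 ≤ -19); passes unchanged; make-up brings it to -33.4 dB.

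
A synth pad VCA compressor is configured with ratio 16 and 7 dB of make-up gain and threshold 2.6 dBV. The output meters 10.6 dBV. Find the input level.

Before make-up, the level was 10.6 − 7 = 3.6 dBV.
That's 1 dB above the 2.6 dBV threshold.
Undo the ratio: input overshoot = 1 × 16 = 16 dB, giving input = 18.6 dBV.

18.6 dBV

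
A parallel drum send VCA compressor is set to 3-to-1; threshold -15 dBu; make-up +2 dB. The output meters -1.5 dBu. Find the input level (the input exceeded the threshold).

Before make-up, the level was -1.5 − 2 = -3.5 dBu.
Post-compression overshoot = -3.5 − (-15) = 11.5 dB.
Before 3:1 compression the overshoot was 11.5 × 3 = 34.5 dB, so input = -15 + 34.5 = 19.5 dBu.

19.5 dBu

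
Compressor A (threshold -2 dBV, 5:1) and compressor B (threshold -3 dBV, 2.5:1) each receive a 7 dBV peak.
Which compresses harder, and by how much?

A, by 1.2 dB

A: GR = 9 − 9/5 = 7.2 dB.
B: GR = 10 − 10/2.5 = 6 dB.
A reduces 1.2 dB more.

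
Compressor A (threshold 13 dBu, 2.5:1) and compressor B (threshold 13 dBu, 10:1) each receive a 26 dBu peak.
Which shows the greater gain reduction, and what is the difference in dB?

B, by 3.9 dB

A: overshoot 13 dB → output overshoot 5.2 dB → GR 7.8 dB.
B: overshoot 13 dB → output overshoot 1.3 dB → GR 11.7 dB.
B reduces 3.9 dB more.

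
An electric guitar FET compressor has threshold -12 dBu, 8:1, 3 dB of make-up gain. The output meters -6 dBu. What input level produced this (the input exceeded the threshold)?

12 dBu

Remove make-up: -6 − 3 = -9 dBu.
Post-compression overshoot = -9 − (-12) = 3 dB.
Before 8:1 compression the overshoot was 3 × 8 = 24 dB, so input = -12 + 24 = 12 dBu.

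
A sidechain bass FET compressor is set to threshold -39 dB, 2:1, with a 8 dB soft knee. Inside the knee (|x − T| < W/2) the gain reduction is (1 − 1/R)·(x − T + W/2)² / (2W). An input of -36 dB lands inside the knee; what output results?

x − T + W/2 = -36 − (-39) + 4 = 7.
GR = (1 − 1/2) × 7² / 16 = 0.5 × 49 / 16 = 1.53125 dB.
Output = -36 − 1.53125 = -37.53125 dB.

-37.53125 dB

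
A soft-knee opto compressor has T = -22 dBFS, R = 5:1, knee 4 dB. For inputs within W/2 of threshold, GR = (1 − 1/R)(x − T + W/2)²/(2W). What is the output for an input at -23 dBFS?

x − T + W/2 = -23 − (-22) + 2 = 1.
GR = (1 − 1/5) × 1² / 8 = 0.8 × 1 / 8 = 0.1 dB.
Output = -23 − 0.1 = -23.1 dBFS.

-23.1 dBFS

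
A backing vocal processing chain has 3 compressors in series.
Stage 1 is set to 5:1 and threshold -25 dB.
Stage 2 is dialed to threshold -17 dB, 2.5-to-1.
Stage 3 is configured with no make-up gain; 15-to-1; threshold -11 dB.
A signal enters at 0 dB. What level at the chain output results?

Stage 1: 25 dB above -25 dB, reduced 5:1 to 5 dB above → -20 dB.
Stage 2: -20 dB is at or below the -17 dB threshold — no compression; output -20 dB.
Stage 3: -20 dB ≤ -11 dB, so stage 3 doesn't engage; output -20 dB.

-20 dB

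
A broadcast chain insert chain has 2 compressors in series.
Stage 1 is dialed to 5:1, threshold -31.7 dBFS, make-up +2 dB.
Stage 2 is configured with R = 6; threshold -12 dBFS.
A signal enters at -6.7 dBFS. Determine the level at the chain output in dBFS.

Stage 1: overshoot 25 dB → 25/5 = 5 dB → -26.7 dBFS; +2 dB make-up → -24.7 dBFS.
Stage 2: -24.7 dBFS ≤ -12 dBFS, so stage 2 doesn't engage; output -24.7 dBFS.

-24.7 dBFS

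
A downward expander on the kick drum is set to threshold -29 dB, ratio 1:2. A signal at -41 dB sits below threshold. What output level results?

-53 dB

The input is 12 dB below the -29 dB threshold.
A 1:2 expander multiplies undershoot by 2: 12 × 2 = 24 dB below threshold.
Output = -29 − 24 = -53 dB.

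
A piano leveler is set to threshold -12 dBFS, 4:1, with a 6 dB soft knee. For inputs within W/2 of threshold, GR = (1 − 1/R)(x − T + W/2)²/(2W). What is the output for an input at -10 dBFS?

-11.5625 dBFS

x − T + W/2 = -10 − (-12) + 3 = 5.
GR = (1 − 1/4) × 5² / 12 = 0.75 × 25 / 12 = 1.5625 dB.
Output = -10 − 1.5625 = -11.5625 dBFS.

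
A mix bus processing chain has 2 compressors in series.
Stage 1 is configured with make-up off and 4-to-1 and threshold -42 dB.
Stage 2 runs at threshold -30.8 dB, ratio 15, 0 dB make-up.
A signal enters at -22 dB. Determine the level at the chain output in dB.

Stage 1: overshoot 20 dB → 20/4 = 5 dB → -37 dB.
Stage 2: -37 dB is at or below the -30.8 dB threshold — no compression; output -37 dB.

-37 dB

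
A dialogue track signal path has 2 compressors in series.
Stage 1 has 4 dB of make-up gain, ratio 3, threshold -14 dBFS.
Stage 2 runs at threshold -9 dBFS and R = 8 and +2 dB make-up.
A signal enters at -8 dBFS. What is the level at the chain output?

-6.875 dBFS

Stage 1: -8 dBFS is 6 dB over -14 dBFS; at 3:1 that becomes 2 dB over, giving -12 dBFS; +4 dB make-up → -8 dBFS.
Stage 2: 1 dB above -9 dBFS, reduced 8:1 to 0.125 dB above → -8.875 dBFS; +2 dB make-up → -6.875 dBFS.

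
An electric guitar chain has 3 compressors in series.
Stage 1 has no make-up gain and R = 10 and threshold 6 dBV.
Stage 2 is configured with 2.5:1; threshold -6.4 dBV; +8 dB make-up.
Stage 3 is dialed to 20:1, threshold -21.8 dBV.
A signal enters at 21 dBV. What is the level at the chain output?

Stage 1: 15 dB above 6 dBV, reduced 10:1 to 1.5 dB above → 7.5 dBV.
Stage 2: 7.5 dBV is 13.9 dB over -6.4 dBV; at 2.5:1 that becomes 5.56 dB over, giving -0.84 dBV; +8 dB make-up → 7.16 dBV.
Stage 3: overshoot 28.96 dB → 28.96/20 = 1.448 dB → -20.352 dBV.

-20.352 dBV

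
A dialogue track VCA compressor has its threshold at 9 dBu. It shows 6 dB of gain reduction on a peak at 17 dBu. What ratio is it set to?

Input overshoot = 17 − 9 = 8 dB.
Output overshoot = 8 − 6 = 2 dB.
Ratio = input overshoot / output overshoot = 8 / 2 = 4.

4:1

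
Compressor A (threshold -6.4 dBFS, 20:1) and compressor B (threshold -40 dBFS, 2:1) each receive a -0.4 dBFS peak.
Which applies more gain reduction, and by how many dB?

A: GR = 6 − 6/20 = 5.7 dB.
B: GR = 39.6 − 39.6/2 = 19.8 dB.
B reduces 14.1 dB more.

B, by 14.1 dB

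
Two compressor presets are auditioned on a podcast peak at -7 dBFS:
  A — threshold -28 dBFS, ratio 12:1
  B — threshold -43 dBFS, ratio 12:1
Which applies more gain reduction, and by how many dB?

A: GR = 21 − 21/12 = 19.25 dB.
B: GR = 36 − 36/12 = 33 dB.
B reduces 13.75 dB more.

B, by 13.75 dB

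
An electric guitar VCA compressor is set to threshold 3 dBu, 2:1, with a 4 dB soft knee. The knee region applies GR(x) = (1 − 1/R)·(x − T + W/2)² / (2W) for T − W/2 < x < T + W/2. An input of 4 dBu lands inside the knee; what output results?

x − T + W/2 = 4 − 3 + 2 = 3.
GR = (1 − 1/2) × 3² / 8 = 0.5 × 9 / 8 = 0.5625 dB.
Output = 4 − 0.5625 = 3.4375 dBu.

3.4375 dBu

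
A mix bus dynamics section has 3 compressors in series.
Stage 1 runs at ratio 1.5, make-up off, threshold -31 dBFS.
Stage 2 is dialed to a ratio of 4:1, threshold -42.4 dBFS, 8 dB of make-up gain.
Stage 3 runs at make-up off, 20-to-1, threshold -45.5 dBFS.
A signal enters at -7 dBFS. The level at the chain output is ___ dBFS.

-44.6025 dBFS

Stage 1: overshoot 24 dB → 24/1.5 = 16 dB → -15 dBFS.
Stage 2: 27.4 dB above -42.4 dBFS, reduced 4:1 to 6.85 dB above → -35.55 dBFS; +8 dB make-up → -27.55 dBFS.
Stage 3: overshoot 17.95 dB → 17.95/20 = 0.8975 dB → -44.6025 dBFS.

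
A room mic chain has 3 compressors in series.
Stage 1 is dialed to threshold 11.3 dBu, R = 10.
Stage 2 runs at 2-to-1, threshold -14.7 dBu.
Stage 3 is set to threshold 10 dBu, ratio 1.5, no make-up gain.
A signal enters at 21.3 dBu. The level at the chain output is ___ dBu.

-1.2 dBu

Stage 1: 21.3 dBu is 10 dB over 11.3 dBu; at 10:1 that becomes 1 dB over, giving 12.3 dBu.
Stage 2: 27 dB above -14.7 dBu, reduced 2:1 to 13.5 dB above → -1.2 dBu.
Stage 3: -1.2 dBu is at or below the 10 dBu threshold — no compression; output -1.2 dBu.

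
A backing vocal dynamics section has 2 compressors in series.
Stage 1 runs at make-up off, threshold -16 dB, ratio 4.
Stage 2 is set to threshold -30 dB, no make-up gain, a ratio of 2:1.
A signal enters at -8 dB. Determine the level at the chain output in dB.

Stage 1: 8 dB above -16 dB, reduced 4:1 to 2 dB above → -14 dB.
Stage 2: 16 dB above -30 dB, reduced 2:1 to 8 dB above → -22 dB.

-22 dB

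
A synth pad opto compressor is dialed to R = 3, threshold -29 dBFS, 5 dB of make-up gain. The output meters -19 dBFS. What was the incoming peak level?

-14 dBFS

Before make-up, the level was -19 − 5 = -24 dBFS.
The compressed level sits -24 − (-29) = 5 dB over threshold.
Undo the ratio: input overshoot = 5 × 3 = 15 dB, giving input = -14 dBFS.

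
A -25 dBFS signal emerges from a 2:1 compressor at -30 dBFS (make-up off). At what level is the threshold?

-35 dBFS

Let T be the threshold. Output overshoot = (input overshoot)/R, so -30 − T = (-25 − T)/2.
2·(-30 − T) = -25 − T → 1·T = -60 − (-25) = -35.
T = -35/1 = -35 dBFS.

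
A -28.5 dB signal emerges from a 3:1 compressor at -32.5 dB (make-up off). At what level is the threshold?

Gain reduction = -28.5 − (-32.5) = 4 dB; output overshoot = GR / (R − 1) = 4 / 2 = 2 dB.
Threshold = output − output overshoot = -32.5 − 2 = -34.5 dB.

-34.5 dB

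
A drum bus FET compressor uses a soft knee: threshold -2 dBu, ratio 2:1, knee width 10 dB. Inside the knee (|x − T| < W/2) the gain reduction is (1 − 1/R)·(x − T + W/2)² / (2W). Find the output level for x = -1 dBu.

-1.9 dBu

x − T + W/2 = -1 − (-2) + 5 = 6.
GR = (1 − 1/2) × 6² / 20 = 0.5 × 36 / 20 = 0.9 dB.
Output = -1 − 0.9 = -1.9 dBu.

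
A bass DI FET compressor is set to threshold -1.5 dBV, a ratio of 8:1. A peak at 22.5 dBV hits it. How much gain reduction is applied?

21 dB

Overshoot = 22.5 − (-1.5) = 24 dB.
After 8:1 compression the overshoot becomes 24/8 = 3 dB.
So the signal is attenuated by 24 − 3 = 21 dB.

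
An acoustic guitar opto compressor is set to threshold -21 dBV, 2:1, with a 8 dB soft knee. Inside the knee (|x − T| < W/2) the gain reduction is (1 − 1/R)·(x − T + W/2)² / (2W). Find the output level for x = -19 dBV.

x − T + W/2 = -19 − (-21) + 4 = 6.
GR = (1 − 1/2) × 6² / 16 = 0.5 × 36 / 16 = 1.125 dB.
Output = -19 − 1.125 = -20.125 dBV.

-20.125 dBV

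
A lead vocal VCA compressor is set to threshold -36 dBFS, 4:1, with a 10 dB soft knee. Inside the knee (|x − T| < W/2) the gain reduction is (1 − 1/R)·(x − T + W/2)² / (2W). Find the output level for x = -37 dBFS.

x − T + W/2 = -37 − (-36) + 5 = 4.
GR = (1 − 1/4) × 4² / 20 = 0.75 × 16 / 20 = 0.6 dB.
Output = -37 − 0.6 = -37.6 dBFS.

-37.6 dBFS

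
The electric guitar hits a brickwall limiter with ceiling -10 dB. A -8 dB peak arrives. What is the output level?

-10 dB

A brickwall limiter is an ∞:1 compressor: any input above the ceiling is clamped to -10 dB.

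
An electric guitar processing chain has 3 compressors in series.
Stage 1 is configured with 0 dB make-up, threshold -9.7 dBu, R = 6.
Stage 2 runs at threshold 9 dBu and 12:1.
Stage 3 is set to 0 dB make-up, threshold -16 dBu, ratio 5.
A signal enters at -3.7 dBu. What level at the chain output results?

-14.54 dBu

Stage 1: 6 dB above -9.7 dBu, reduced 6:1 to 1 dB above → -8.7 dBu.
Stage 2: below threshold (-8.7 ≤ 9); passes unchanged; output -8.7 dBu.
Stage 3: -8.7 dBu is 7.3 dB over -16 dBu; at 5:1 that becomes 1.46 dB over, giving -14.54 dBu.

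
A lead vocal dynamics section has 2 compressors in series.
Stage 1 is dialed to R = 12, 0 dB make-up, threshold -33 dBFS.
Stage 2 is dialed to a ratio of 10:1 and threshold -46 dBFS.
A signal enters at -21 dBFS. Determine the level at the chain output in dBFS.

-44.6 dBFS

Stage 1: 12 dB above -33 dBFS, reduced 12:1 to 1 dB above → -32 dBFS.
Stage 2: 14 dB above -46 dBFS, reduced 10:1 to 1.4 dB above → -44.6 dBFS.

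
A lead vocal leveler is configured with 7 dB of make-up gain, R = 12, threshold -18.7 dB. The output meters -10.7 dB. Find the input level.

-6.7 dB

Remove make-up: -10.7 − 7 = -17.7 dB.
That's 1 dB above the -18.7 dB threshold.
Before 12:1 compression the overshoot was 1 × 12 = 12 dB, so input = -18.7 + 12 = -6.7 dB.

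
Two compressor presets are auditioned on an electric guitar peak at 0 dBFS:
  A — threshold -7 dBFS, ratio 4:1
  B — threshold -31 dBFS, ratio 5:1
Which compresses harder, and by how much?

A: overshoot 7 dB → output overshoot 1.75 dB → GR 5.25 dB.
B: overshoot 31 dB → output overshoot 6.2 dB → GR 24.8 dB.
B applies 19.55 dB more gain reduction.

B, by 19.55 dB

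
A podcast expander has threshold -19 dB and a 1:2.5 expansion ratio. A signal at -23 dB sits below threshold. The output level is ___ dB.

-29 dB

The input is 4 dB below the -19 dB threshold.
A 1:2.5 expander multiplies undershoot by 2.5: 4 × 2.5 = 10 dB below threshold.
Output = -19 − 10 = -29 dB.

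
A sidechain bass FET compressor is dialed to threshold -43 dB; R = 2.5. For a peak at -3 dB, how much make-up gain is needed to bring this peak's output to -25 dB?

Without make-up, output = threshold + overshoot/2.5 = -43 + 16 = -27 dB.
Gap to target: 2 dB.

2 dB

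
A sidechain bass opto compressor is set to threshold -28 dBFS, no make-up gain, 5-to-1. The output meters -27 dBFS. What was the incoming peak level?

That's 1 dB above the -28 dBFS threshold.
Before 5:1 compression the overshoot was 1 × 5 = 5 dB, so input = -28 + 5 = -23 dBFS.

-23 dBFS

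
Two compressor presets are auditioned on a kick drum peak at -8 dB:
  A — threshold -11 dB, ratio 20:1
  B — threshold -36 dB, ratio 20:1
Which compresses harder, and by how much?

B, by 23.75 dB

A: GR = 3 − 3/20 = 2.85 dB.
B: GR = 28 − 28/20 = 26.6 dB.
B applies 23.75 dB more gain reduction.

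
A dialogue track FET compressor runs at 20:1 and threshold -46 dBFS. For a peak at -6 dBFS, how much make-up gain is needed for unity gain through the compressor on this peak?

The peak compresses to -46 + 40/20 = -44 dBFS.
To reach -6 dBFS requires -6 − (-44) = 38 dB of make-up.

38 dB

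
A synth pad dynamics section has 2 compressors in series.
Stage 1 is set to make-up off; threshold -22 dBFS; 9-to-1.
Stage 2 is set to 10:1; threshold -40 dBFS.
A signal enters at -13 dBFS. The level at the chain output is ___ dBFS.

-38.1 dBFS

Stage 1: overshoot 9 dB → 9/9 = 1 dB → -21 dBFS.
Stage 2: 19 dB above -40 dBFS, reduced 10:1 to 1.9 dB above → -38.1 dBFS.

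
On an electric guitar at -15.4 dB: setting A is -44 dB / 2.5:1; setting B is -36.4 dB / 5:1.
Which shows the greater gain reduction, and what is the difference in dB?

A: GR = 28.6 − 28.6/2.5 = 17.16 dB.
B: GR = 21 − 21/5 = 16.8 dB.
Difference: 0.36 dB in favour of A.

A, by 0.36 dB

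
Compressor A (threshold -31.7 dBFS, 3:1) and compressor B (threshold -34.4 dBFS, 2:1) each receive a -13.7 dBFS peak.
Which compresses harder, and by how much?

A, by 1.65 dB

A: GR = 18 − 18/3 = 12 dB.
B: GR = 20.7 − 20.7/2 = 10.35 dB.
A applies 1.65 dB more gain reduction.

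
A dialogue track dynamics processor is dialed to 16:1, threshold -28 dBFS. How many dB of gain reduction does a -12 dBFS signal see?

Overshoot = -12 − (-28) = 16 dB.
A 16:1 ratio leaves 1 dB of that excess.
Gain reduction = 16 − 1 = 15 dB.

15 dB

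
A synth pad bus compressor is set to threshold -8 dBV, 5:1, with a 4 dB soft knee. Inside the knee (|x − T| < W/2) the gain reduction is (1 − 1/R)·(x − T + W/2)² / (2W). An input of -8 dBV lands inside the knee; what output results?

x − T + W/2 = -8 − (-8) + 2 = 2.
GR = (1 − 1/5) × 2² / 8 = 0.8 × 4 / 8 = 0.4 dB.
Output = -8 − 0.4 = -8.4 dBV.

-8.4 dBV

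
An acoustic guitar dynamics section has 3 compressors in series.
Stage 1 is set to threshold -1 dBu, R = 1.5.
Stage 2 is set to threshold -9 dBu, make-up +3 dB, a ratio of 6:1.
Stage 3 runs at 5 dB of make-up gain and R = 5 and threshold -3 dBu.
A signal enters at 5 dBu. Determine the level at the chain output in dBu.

Stage 1: overshoot 6 dB → 6/1.5 = 4 dB → 3 dBu.
Stage 2: 3 dBu is 12 dB over -9 dBu; at 6:1 that becomes 2 dB over, giving -7 dBu; +3 dB make-up → -4 dBu.
Stage 3: below threshold (-4 ≤ -3); passes unchanged; make-up brings it to 1 dBu.

1 dBu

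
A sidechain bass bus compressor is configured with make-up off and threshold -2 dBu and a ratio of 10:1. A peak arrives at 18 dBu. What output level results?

The input is 20 dB above the -2 dBu threshold.
The 20 dB excess becomes 2 dB after 10:1 reduction.
That puts the output at 0 dBu.

0 dBu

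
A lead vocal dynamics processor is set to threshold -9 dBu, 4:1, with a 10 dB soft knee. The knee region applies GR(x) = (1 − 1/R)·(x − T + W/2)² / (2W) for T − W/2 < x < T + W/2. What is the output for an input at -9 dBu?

-9.9375 dBu

x − T + W/2 = -9 − (-9) + 5 = 5.
GR = (1 − 1/4) × 5² / 20 = 0.75 × 25 / 20 = 0.9375 dB.
Output = -9 − 0.9375 = -9.9375 dBu.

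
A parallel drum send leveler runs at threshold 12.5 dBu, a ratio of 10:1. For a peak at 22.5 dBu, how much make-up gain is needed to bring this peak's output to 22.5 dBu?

Without make-up, output = threshold + overshoot/10 = 12.5 + 1 = 13.5 dBu.
Gap to target: 9 dB.

9 dB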